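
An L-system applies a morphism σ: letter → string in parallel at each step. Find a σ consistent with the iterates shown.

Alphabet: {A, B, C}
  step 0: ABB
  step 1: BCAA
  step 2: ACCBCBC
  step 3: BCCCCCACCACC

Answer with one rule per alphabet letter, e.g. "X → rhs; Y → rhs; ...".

  step 2 ⇒ step 3: ACCBCBC ⇒ BC·CC·CC·A·CC·A·CC
    A ↦ BC
    B ↦ A
    C ↦ CC

A->BC, B->A, C->CC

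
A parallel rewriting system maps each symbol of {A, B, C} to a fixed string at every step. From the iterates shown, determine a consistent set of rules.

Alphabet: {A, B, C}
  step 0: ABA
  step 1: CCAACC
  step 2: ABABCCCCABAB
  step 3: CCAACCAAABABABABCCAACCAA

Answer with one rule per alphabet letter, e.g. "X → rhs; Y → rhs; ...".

A->CC, B->AA, C->AB

  step 2 ⇒ step 3: ABABCCCCABAB ⇒ CC·AA·CC·AA·AB·AB·AB·AB·CC·AA·CC·AA
    A ↦ CC
    B ↦ AA
    C ↦ AB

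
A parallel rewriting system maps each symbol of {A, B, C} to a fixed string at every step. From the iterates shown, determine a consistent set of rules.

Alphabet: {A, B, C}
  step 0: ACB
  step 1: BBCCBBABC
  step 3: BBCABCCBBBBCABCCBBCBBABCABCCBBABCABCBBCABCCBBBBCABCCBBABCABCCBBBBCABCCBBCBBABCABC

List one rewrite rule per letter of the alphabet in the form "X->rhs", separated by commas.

A->BBC, B->ABC, C->CBB

  step 0 ⇒ step 1: ACB ⇒ BBC·CBB·ABC
    A ↦ BBC
    B ↦ ABC
    C ↦ CBB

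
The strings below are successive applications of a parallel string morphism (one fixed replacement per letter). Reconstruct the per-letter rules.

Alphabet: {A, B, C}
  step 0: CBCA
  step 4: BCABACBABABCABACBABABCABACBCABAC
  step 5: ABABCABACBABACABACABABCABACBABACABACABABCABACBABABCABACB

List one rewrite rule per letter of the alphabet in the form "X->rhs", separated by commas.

A->C, B->ABA, C->B

  step 4 ⇒ step 5: BCABACBABABCABACBABABCABACBCABAC ⇒ ABA·B·C·ABA·C·B·ABA·C·ABA·C·ABA·B·C·ABA·C·B·ABA·C·ABA·C·ABA·B·C·ABA·C·B·ABA·B·C·ABA·C·B
    A ↦ C
    B ↦ ABA
    C ↦ B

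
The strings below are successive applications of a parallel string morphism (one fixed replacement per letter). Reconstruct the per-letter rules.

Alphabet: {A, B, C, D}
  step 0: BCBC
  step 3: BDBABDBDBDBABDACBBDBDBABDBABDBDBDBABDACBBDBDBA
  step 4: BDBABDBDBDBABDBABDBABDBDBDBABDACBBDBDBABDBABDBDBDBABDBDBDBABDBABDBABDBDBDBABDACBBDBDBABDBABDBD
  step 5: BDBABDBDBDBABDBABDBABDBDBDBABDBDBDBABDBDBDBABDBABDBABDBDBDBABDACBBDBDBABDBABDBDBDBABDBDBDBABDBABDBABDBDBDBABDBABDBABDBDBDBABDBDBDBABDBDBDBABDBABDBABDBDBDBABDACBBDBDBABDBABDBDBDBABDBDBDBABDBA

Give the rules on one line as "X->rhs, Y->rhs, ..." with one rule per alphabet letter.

A->BD, B->BD, C->ACB, D->BA

  step 4 ⇒ step 5: BDBABDBDBDBABDBABDBABDBDBDBABDACBBDBDBABDBABDBDBDBABDBDBDBABDBABDBABDBDBDBABDACBBDBDBABDBABDBD ⇒ BD·BA·BD·BD·BD·BA·BD·BA·BD·BA·BD·BD·BD·BA·BD·BD·BD·BA·BD·BD·BD·BA·BD·BA·BD·BA·BD·BD·BD·BA·BD·ACB·BD·BD·BA·BD·BA·BD·BD·BD·BA·BD·BD·BD·BA·BD·BA·BD·BA·BD·BD·BD·BA·BD·BA·BD·BA·BD·BD·BD·BA·BD·BD·BD·BA·BD·BD·BD·BA·BD·BA·BD·BA·BD·BD·BD·BA·BD·ACB·BD·BD·BA·BD·BA·BD·BD·BD·BA·BD·BD·BD·BA·BD·BA
    A ↦ BD
    B ↦ BD
    C ↦ ACB
    D ↦ BA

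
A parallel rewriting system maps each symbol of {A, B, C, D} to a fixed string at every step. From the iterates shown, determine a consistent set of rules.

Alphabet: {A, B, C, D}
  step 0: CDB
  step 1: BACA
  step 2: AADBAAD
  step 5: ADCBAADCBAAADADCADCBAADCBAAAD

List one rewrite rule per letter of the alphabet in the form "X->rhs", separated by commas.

  step 1 ⇒ step 2: BACA ⇒ A·AD·BA·AD
    A ↦ AD
    B ↦ A
    C ↦ BA
  step 0 ⇒ step 1: CDB ⇒ BA·C·A
    D ↦ C

A->AD, B->A, C->BA, D->C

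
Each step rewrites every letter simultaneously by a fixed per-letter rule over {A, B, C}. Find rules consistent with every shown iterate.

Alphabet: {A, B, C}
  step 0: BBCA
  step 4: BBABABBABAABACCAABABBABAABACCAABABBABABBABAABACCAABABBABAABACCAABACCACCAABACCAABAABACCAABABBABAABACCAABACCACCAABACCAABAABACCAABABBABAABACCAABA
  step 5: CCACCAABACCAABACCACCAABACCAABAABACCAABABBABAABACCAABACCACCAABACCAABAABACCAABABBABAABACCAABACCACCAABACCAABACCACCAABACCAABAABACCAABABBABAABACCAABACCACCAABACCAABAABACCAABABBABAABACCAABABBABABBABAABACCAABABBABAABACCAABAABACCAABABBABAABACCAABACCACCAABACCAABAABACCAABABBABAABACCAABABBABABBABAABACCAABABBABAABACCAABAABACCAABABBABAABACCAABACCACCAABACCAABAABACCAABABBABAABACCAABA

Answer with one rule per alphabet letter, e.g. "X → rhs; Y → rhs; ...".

  step 4 ⇒ step 5: BBABABBABAABACCAABABBABAABACCAABABBABABBABAABACCAABABBABAABACCAABACCACCAABACCAABAABACCAABABBABAABACCAABACCACCAABACCAABAABACCAABABBABAABACCAABA ⇒ CCA·CCA·ABA·CCA·ABA·CCA·CCA·ABA·CCA·ABA·ABA·CCA·ABA·B·B·ABA·ABA·CCA·ABA·CCA·CCA·ABA·CCA·ABA·ABA·CCA·ABA·B·B·ABA·ABA·CCA·ABA·CCA·CCA·ABA·CCA·ABA·CCA·CCA·ABA·CCA·ABA·ABA·CCA·ABA·B·B·ABA·ABA·CCA·ABA·CCA·CCA·ABA·CCA·ABA·ABA·CCA·ABA·B·B·ABA·ABA·CCA·ABA·B·B·ABA·B·B·ABA·ABA·CCA·ABA·B·B·ABA·ABA·CCA·ABA·ABA·CCA·ABA·B·B·ABA·ABA·CCA·ABA·CCA·CCA·ABA·CCA·ABA·ABA·CCA·ABA·B·B·ABA·ABA·CCA·ABA·B·B·ABA·B·B·ABA·ABA·CCA·ABA·B·B·ABA·ABA·CCA·ABA·ABA·CCA·ABA·B·B·ABA·ABA·CCA·ABA·CCA·CCA·ABA·CCA·ABA·ABA·CCA·ABA·B·B·ABA·ABA·CCA·ABA
    A ↦ ABA
    B ↦ CCA
    C ↦ B

A->ABA, B->CCA, C->B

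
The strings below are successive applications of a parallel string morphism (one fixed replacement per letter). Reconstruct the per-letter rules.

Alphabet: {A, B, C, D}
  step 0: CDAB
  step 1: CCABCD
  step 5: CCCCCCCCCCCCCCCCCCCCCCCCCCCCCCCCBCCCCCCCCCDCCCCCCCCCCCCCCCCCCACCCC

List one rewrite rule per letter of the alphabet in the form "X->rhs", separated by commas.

  step 0 ⇒ step 1: CDAB ⇒ CC·A·BC·D
    A ↦ BC
    B ↦ D
    C ↦ CC
    D ↦ A

A->BC, B->D, C->CC, D->A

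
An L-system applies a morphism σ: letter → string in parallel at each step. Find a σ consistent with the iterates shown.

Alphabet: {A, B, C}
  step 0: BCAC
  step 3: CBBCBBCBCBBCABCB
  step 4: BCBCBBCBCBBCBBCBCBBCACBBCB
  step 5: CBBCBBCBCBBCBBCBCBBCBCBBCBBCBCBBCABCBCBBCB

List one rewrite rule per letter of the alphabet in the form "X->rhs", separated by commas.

A->CA, B->CB, C->B

  step 4 ⇒ step 5: BCBCBBCBCBBCBBCBCBBCACBBCB ⇒ CB·B·CB·B·CB·CB·B·CB·B·CB·CB·B·CB·CB·B·CB·B·CB·CB·B·CA·B·CB·CB·B·CB
    A ↦ CA
    B ↦ CB
    C ↦ B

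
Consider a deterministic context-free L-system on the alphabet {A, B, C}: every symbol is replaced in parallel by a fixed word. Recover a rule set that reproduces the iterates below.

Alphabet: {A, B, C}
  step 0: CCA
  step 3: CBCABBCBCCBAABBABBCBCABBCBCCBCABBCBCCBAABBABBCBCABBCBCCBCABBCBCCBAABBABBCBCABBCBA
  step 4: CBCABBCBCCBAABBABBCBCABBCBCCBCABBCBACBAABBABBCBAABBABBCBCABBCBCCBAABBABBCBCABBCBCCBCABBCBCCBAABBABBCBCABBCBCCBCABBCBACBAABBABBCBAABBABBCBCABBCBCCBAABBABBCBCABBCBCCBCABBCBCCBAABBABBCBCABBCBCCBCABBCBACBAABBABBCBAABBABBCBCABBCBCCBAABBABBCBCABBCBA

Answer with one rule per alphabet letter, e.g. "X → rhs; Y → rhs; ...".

  step 3 ⇒ step 4: CBCABBCBCCBAABBABBCBCABBCBCCBCABBCBCCBAABBABBCBCABBCBCCBCABBCBCCBAABBABBCBCABBCBA ⇒ CBC·ABB·CBC·CBA·ABB·ABB·CBC·ABB·CBC·CBC·ABB·CBA·CBA·ABB·ABB·CBA·ABB·ABB·CBC·ABB·CBC·CBA·ABB·ABB·CBC·ABB·CBC·CBC·ABB·CBC·CBA·ABB·ABB·CBC·ABB·CBC·CBC·ABB·CBA·CBA·ABB·ABB·CBA·ABB·ABB·CBC·ABB·CBC·CBA·ABB·ABB·CBC·ABB·CBC·CBC·ABB·CBC·CBA·ABB·ABB·CBC·ABB·CBC·CBC·ABB·CBA·CBA·ABB·ABB·CBA·ABB·ABB·CBC·ABB·CBC·CBA·ABB·ABB·CBC·ABB·CBA
    A ↦ CBA
    B ↦ ABB
    C ↦ CBC

A->CBA, B->ABB, C->CBC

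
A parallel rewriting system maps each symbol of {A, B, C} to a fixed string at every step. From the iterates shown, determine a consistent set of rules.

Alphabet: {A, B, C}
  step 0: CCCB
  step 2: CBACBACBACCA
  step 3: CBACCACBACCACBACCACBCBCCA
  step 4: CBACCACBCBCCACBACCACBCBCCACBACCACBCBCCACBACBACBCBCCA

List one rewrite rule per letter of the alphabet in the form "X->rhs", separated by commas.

A->CCA, B->A, C->CB

  step 3 ⇒ step 4: CBACCACBACCACBACCACBCBCCA ⇒ CB·A·CCA·CB·CB·CCA·CB·A·CCA·CB·CB·CCA·CB·A·CCA·CB·CB·CCA·CB·A·CB·A·CB·CB·CCA
    A ↦ CCA
    B ↦ A
    C ↦ CB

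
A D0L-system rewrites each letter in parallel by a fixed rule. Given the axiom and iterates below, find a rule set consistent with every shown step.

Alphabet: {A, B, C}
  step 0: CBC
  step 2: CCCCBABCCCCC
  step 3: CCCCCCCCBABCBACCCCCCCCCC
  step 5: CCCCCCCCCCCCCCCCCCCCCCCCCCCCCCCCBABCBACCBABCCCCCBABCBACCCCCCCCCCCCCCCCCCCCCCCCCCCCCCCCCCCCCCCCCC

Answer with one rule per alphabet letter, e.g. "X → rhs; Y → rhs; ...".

  step 2 ⇒ step 3: CCCCBABCCCCC ⇒ CC·CC·CC·CC·BA·BC·BA·CC·CC·CC·CC·CC
    A ↦ BC
    B ↦ BA
    C ↦ CC

A->BC, B->BA, C->CC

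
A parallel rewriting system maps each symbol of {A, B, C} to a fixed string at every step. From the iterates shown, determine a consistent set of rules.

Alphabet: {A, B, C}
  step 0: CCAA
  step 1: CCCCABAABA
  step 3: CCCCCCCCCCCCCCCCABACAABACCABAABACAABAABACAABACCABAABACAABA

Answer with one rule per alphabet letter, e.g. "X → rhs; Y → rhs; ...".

A->ABA, B->CA, C->CC

  step 0 ⇒ step 1: CCAA ⇒ CC·CC·ABA·ABA
    A ↦ ABA
    C ↦ CC
    B ↦ CA  (constrained at step 1)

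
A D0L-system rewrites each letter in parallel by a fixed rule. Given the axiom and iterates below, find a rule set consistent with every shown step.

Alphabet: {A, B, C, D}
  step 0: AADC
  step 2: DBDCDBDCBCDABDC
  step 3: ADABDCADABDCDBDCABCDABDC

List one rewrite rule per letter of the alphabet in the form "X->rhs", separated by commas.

A->BC, B->D, C->BDC, D->A

  step 2 ⇒ step 3: DBDCDBDCBCDABDC ⇒ A·D·A·BDC·A·D·A·BDC·D·BDC·A·BC·D·A·BDC
    A ↦ BC
    B ↦ D
    C ↦ BDC
    D ↦ A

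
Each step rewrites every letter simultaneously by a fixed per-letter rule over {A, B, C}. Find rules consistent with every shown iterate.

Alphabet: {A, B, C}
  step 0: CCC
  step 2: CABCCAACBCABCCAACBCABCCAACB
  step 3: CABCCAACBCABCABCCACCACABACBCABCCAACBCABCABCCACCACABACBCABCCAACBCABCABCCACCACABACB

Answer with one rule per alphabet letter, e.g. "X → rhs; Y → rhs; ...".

A->CCA, B->ACB, C->CAB

  step 2 ⇒ step 3: CABCCAACBCABCCAACBCABCCAACB ⇒ CAB·CCA·ACB·CAB·CAB·CCA·CCA·CAB·ACB·CAB·CCA·ACB·CAB·CAB·CCA·CCA·CAB·ACB·CAB·CCA·ACB·CAB·CAB·CCA·CCA·CAB·ACB
    A ↦ CCA
    B ↦ ACB
    C ↦ CAB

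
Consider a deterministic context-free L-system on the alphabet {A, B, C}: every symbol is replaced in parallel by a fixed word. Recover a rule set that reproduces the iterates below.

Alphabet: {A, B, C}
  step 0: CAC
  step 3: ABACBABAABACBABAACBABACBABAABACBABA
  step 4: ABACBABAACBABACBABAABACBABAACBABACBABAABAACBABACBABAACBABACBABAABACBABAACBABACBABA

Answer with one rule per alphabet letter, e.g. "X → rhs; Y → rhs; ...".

A->ABA, B->CB, C->A

  step 3 ⇒ step 4: ABACBABAABACBABAACBABACBABAABACBABA ⇒ ABA·CB·ABA·A·CB·ABA·CB·ABA·ABA·CB·ABA·A·CB·ABA·CB·ABA·ABA·A·CB·ABA·CB·ABA·A·CB·ABA·CB·ABA·ABA·CB·ABA·A·CB·ABA·CB·ABA
    A ↦ ABA
    B ↦ CB
    C ↦ A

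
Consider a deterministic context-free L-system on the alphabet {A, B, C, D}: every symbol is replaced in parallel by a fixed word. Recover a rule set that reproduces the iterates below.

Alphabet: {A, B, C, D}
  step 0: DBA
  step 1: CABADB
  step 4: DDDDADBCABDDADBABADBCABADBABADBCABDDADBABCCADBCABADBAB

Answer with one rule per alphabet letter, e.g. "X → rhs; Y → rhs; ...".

A->ADB, B->AB, C->DD, D->C

  step 0 ⇒ step 1: DBA ⇒ C·AB·ADB
    A ↦ ADB
    B ↦ AB
    D ↦ C
    C ↦ DD  (constrained at step 1)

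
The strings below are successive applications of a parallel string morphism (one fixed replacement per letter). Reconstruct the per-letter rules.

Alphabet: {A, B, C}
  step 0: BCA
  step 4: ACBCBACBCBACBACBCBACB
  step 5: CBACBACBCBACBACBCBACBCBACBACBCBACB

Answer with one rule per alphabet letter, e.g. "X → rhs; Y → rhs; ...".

  step 4 ⇒ step 5: ACBCBACBCBACBACBCBACB ⇒ CB·A·CB·A·CB·CB·A·CB·A·CB·CB·A·CB·CB·A·CB·A·CB·CB·A·CB
    A ↦ CB
    B ↦ CB
    C ↦ A

A->CB, B->CB, C->A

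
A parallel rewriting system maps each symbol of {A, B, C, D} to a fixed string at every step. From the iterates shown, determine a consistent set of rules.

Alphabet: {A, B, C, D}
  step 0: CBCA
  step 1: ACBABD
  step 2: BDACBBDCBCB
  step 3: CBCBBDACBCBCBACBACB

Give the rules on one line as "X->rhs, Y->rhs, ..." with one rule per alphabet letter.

A->BD, B->CB, C->A, D->CB

  step 2 ⇒ step 3: BDACBBDCBCB ⇒ CB·CB·BD·A·CB·CB·CB·A·CB·A·CB
    A ↦ BD
    B ↦ CB
    C ↦ A
    D ↦ CB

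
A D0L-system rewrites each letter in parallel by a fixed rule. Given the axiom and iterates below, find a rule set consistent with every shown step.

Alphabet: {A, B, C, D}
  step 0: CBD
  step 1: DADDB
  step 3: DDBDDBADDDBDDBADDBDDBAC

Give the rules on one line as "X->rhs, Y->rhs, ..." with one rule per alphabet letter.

  step 0 ⇒ step 1: CBD ⇒ D·A·DDB
    B ↦ A
    C ↦ D
    D ↦ DDB
    A ↦ C  (constrained at step 1)

A->C, B->A, C->D, D->DDB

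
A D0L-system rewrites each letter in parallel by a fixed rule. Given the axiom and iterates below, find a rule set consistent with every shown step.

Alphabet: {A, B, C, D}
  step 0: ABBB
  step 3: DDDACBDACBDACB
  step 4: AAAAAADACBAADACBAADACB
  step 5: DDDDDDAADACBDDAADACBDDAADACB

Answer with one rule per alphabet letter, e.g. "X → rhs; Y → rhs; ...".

A->D, B->CB, C->A, D->AA

  step 4 ⇒ step 5: AAAAAADACBAADACBAADACB ⇒ D·D·D·D·D·D·AA·D·A·CB·D·D·AA·D·A·CB·D·D·AA·D·A·CB
    A ↦ D
    B ↦ CB
    C ↦ A
    D ↦ AA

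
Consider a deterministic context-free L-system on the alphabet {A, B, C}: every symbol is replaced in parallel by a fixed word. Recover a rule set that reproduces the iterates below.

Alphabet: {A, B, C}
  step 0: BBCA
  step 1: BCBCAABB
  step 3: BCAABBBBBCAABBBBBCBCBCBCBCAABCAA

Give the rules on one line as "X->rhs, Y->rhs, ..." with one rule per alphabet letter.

  step 0 ⇒ step 1: BBCA ⇒ BC·BC·AA·BB
    A ↦ BB
    B ↦ BC
    C ↦ AA

A->BB, B->BC, C->AA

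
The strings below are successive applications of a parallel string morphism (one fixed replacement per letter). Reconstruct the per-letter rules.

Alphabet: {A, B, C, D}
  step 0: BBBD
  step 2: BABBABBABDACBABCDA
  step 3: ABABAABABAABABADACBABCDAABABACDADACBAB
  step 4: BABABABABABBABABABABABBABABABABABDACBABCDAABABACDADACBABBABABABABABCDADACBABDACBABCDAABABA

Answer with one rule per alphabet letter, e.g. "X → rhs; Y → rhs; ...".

  step 3 ⇒ step 4: ABABAABABAABABADACBABCDAABABACDADACBAB ⇒ BAB·A·BAB·A·BAB·BAB·A·BAB·A·BAB·BAB·A·BAB·A·BAB·DAC·BAB·CDA·A·BAB·A·CDA·DAC·BAB·BAB·A·BAB·A·BAB·CDA·DAC·BAB·DAC·BAB·CDA·A·BAB·A
    A ↦ BAB
    B ↦ A
    C ↦ CDA
    D ↦ DAC

A->BAB, B->A, C->CDA, D->DAC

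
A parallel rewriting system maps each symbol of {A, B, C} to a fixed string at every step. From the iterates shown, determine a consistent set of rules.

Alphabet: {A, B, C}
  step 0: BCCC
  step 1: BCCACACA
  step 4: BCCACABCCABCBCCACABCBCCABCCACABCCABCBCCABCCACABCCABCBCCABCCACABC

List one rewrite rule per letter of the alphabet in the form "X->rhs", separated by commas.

A->BC, B->BC, C->CA

  step 0 ⇒ step 1: BCCC ⇒ BC·CA·CA·CA
    B ↦ BC
    C ↦ CA
    A ↦ BC  (constrained at step 1)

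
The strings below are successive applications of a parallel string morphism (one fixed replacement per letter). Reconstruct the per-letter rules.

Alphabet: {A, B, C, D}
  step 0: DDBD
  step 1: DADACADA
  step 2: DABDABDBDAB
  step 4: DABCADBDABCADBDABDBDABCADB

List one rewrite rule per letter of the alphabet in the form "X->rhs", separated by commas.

  step 1 ⇒ step 2: DADACADA ⇒ DA·B·DA·B·D·B·DA·B
    A ↦ B
    C ↦ D
    D ↦ DA
  step 0 ⇒ step 1: DDBD ⇒ DA·DA·CA·DA
    B ↦ CA

A->B, B->CA, C->D, D->DA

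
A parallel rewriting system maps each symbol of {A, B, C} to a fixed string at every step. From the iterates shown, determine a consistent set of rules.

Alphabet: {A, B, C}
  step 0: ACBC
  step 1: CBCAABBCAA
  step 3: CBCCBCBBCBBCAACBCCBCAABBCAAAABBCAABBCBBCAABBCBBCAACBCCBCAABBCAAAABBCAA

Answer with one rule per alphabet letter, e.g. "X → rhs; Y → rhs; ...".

A->CBC, B->BBC, C->AA

  step 0 ⇒ step 1: ACBC ⇒ CBC·AA·BBC·AA
    A ↦ CBC
    B ↦ BBC
    C ↦ AA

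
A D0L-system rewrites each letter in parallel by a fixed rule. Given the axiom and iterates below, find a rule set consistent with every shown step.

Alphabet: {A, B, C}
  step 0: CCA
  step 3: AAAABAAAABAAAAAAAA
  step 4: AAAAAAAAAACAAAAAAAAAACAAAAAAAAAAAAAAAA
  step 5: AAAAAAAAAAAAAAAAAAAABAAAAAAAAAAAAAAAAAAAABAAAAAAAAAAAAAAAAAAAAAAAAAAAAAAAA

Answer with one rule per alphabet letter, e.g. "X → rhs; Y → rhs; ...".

  step 4 ⇒ step 5: AAAAAAAAAACAAAAAAAAAACAAAAAAAAAAAAAAAA ⇒ AA·AA·AA·AA·AA·AA·AA·AA·AA·AA·B·AA·AA·AA·AA·AA·AA·AA·AA·AA·AA·B·AA·AA·AA·AA·AA·AA·AA·AA·AA·AA·AA·AA·AA·AA·AA·AA
    A ↦ AA
    C ↦ B
  step 3 ⇒ step 4: AAAABAAAABAAAAAAAA ⇒ AA·AA·AA·AA·AAC·AA·AA·AA·AA·AAC·AA·AA·AA·AA·AA·AA·AA·AA
    B ↦ AAC

A->AA, B->AAC, C->B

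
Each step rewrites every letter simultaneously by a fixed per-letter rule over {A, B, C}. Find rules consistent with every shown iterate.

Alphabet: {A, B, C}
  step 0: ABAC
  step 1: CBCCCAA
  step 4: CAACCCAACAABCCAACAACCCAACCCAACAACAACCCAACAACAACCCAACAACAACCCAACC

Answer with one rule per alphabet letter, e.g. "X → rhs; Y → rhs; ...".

A->C, B->BC, C->CAA

  step 0 ⇒ step 1: ABAC ⇒ C·BC·C·CAA
    A ↦ C
    B ↦ BC
    C ↦ CAA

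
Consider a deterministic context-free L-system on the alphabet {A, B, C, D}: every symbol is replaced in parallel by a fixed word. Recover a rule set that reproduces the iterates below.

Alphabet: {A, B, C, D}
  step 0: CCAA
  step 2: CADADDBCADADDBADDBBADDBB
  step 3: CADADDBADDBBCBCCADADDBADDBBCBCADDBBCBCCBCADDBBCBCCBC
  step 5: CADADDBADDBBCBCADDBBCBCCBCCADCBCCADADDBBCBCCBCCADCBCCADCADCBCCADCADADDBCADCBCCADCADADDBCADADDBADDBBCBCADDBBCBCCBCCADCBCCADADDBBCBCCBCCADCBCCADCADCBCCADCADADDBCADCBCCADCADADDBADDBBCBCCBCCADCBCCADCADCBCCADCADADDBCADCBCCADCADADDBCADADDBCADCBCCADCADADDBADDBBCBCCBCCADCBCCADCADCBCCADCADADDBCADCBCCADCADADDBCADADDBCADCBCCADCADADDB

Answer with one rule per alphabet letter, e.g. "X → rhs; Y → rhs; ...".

A->ADD, B->CBC, C->CAD, D->B

  step 2 ⇒ step 3: CADADDBCADADDBADDBBADDBB ⇒ CAD·ADD·B·ADD·B·B·CBC·CAD·ADD·B·ADD·B·B·CBC·ADD·B·B·CBC·CBC·ADD·B·B·CBC·CBC
    A ↦ ADD
    B ↦ CBC
    C ↦ CAD
    D ↦ B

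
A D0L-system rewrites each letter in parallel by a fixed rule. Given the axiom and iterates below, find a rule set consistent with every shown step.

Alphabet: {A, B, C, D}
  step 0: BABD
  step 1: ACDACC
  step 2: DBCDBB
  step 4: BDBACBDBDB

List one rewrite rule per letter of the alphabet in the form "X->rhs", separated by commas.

  step 1 ⇒ step 2: ACDACC ⇒ D·B·C·D·B·B
    A ↦ D
    C ↦ B
    D ↦ C
  step 0 ⇒ step 1: BABD ⇒ AC·D·AC·C
    B ↦ AC

A->D, B->AC, C->B, D->C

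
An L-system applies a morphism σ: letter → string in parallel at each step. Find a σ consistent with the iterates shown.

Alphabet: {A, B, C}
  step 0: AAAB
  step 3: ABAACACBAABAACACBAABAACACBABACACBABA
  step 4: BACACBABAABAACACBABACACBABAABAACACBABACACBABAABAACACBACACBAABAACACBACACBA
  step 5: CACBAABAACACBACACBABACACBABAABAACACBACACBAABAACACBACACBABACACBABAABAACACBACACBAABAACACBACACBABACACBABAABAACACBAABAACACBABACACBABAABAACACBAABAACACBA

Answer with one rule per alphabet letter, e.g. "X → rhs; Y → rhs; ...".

  step 4 ⇒ step 5: BACACBABAABAACACBABACACBABAABAACACBABACACBABAABAACACBACACBAABAACACBACACBA ⇒ CAC·BA·A·BA·A·CAC·BA·CAC·BA·BA·CAC·BA·BA·A·BA·A·CAC·BA·CAC·BA·A·BA·A·CAC·BA·CAC·BA·BA·CAC·BA·BA·A·BA·A·CAC·BA·CAC·BA·A·BA·A·CAC·BA·CAC·BA·BA·CAC·BA·BA·A·BA·A·CAC·BA·A·BA·A·CAC·BA·BA·CAC·BA·BA·A·BA·A·CAC·BA·A·BA·A·CAC·BA
    A ↦ BA
    B ↦ CAC
    C ↦ A

A->BA, B->CAC, C->A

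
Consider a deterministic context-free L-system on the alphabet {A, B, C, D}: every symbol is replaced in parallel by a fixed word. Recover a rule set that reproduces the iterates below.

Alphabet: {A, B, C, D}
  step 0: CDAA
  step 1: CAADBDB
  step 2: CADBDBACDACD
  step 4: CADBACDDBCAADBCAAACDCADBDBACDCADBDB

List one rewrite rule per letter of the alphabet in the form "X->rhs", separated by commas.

A->DB, B->CD, C->CA, D->A

  step 1 ⇒ step 2: CAADBDB ⇒ CA·DB·DB·A·CD·A·CD
    A ↦ DB
    B ↦ CD
    C ↦ CA
    D ↦ A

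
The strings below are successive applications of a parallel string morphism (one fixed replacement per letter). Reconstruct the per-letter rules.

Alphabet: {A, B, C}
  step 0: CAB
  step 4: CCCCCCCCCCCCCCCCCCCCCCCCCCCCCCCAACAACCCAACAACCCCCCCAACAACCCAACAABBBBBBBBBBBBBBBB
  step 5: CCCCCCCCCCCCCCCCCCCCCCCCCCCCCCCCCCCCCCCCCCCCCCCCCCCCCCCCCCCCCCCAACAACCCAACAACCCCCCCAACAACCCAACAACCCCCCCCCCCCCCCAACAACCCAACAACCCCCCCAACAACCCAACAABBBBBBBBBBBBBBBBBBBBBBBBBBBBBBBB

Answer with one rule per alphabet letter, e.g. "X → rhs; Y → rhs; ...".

A->CAA, B->BB, C->CC

  step 4 ⇒ step 5: CCCCCCCCCCCCCCCCCCCCCCCCCCCCCCCAACAACCCAACAACCCCCCCAACAACCCAACAABBBBBBBBBBBBBBBB ⇒ CC·CC·CC·CC·CC·CC·CC·CC·CC·CC·CC·CC·CC·CC·CC·CC·CC·CC·CC·CC·CC·CC·CC·CC·CC·CC·CC·CC·CC·CC·CC·CAA·CAA·CC·CAA·CAA·CC·CC·CC·CAA·CAA·CC·CAA·CAA·CC·CC·CC·CC·CC·CC·CC·CAA·CAA·CC·CAA·CAA·CC·CC·CC·CAA·CAA·CC·CAA·CAA·BB·BB·BB·BB·BB·BB·BB·BB·BB·BB·BB·BB·BB·BB·BB·BB
    A ↦ CAA
    B ↦ BB
    C ↦ CC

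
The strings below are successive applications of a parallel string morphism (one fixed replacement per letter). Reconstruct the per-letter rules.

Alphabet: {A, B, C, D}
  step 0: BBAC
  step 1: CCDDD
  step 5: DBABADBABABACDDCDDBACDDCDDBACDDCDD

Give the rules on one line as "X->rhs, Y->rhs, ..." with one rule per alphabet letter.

  step 0 ⇒ step 1: BBAC ⇒ C·C·DD·D
    A ↦ DD
    B ↦ C
    C ↦ D
    D ↦ BA  (constrained at step 1)

A->DD, B->C, C->D, D->BA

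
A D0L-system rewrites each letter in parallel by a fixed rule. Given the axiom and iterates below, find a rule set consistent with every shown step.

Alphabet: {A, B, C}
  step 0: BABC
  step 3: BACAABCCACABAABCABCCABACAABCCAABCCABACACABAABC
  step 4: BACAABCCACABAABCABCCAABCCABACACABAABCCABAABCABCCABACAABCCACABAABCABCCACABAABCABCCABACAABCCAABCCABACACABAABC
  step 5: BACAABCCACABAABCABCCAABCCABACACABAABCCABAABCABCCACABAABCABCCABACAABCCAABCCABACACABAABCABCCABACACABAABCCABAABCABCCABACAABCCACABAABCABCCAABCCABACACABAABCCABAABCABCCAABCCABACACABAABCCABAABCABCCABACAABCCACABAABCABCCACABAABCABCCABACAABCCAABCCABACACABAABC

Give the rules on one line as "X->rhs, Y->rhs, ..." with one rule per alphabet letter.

  step 4 ⇒ step 5: BACAABCCACABAABCABCCAABCCABACACABAABCCABAABCABCCABACAABCCACABAABCABCCACABAABCABCCABACAABCCAABCCABACACABAABC ⇒ BA·CA·ABC·CA·CA·BA·ABC·ABC·CA·ABC·CA·BA·CA·CA·BA·ABC·CA·BA·ABC·ABC·CA·CA·BA·ABC·ABC·CA·BA·CA·ABC·CA·ABC·CA·BA·CA·CA·BA·ABC·ABC·CA·BA·CA·CA·BA·ABC·CA·BA·ABC·ABC·CA·BA·CA·ABC·CA·CA·BA·ABC·ABC·CA·ABC·CA·BA·CA·CA·BA·ABC·CA·BA·ABC·ABC·CA·ABC·CA·BA·CA·CA·BA·ABC·CA·BA·ABC·ABC·CA·BA·CA·ABC·CA·CA·BA·ABC·ABC·CA·CA·BA·ABC·ABC·CA·BA·CA·ABC·CA·ABC·CA·BA·CA·CA·BA·ABC
    A ↦ CA
    B ↦ BA
    C ↦ ABC

A->CA, B->BA, C->ABC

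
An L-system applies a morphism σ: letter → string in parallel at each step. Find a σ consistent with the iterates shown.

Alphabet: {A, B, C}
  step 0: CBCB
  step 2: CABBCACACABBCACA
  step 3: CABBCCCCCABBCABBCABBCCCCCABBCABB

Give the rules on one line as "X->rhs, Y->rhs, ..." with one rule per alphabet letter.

  step 2 ⇒ step 3: CABBCACACABBCACA ⇒ CA·BB·CC·CC·CA·BB·CA·BB·CA·BB·CC·CC·CA·BB·CA·BB
    A ↦ BB
    B ↦ CC
    C ↦ CA

A->BB, B->CC, C->CA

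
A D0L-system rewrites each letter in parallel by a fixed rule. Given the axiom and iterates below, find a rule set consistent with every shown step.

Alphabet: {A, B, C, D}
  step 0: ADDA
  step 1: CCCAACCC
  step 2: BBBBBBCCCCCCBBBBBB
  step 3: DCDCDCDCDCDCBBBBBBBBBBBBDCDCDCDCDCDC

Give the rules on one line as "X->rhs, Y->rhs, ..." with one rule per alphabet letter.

  step 2 ⇒ step 3: BBBBBBCCCCCCBBBBBB ⇒ DC·DC·DC·DC·DC·DC·BB·BB·BB·BB·BB·BB·DC·DC·DC·DC·DC·DC
    B ↦ DC
    C ↦ BB
  step 0 ⇒ step 1: ADDA ⇒ CCC·A·A·CCC
    A ↦ CCC
  step 0 ⇒ step 1: ADDA ⇒ CCC·A·A·CCC
    D ↦ A

A->CCC, B->DC, C->BB, D->A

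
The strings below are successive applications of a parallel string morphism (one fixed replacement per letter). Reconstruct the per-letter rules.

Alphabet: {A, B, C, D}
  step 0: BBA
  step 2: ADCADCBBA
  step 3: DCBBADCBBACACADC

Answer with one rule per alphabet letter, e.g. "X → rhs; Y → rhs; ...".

A->DC, B->CA, C->A, D->BB

  step 2 ⇒ step 3: ADCADCBBA ⇒ DC·BB·A·DC·BB·A·CA·CA·DC
    A ↦ DC
    B ↦ CA
    C ↦ A
    D ↦ BB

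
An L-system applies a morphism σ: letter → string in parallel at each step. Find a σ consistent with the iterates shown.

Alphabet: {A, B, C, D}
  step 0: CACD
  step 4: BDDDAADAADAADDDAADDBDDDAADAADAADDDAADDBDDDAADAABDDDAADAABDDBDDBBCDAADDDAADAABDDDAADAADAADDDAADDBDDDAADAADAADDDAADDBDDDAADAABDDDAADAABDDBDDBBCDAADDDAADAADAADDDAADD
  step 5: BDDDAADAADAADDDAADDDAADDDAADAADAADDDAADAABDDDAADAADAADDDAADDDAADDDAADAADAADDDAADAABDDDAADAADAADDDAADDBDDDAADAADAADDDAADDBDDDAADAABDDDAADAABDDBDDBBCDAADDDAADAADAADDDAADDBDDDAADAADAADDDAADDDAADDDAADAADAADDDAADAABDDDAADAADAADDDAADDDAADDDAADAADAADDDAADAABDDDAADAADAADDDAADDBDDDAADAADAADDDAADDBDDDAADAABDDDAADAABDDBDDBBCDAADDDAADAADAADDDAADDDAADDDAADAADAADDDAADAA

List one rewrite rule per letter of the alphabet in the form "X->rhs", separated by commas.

  step 4 ⇒ step 5: BDDDAADAADAADDDAADDBDDDAADAADAADDDAADDBDDDAADAABDDDAADAABDDBDDBBCDAADDDAADAABDDDAADAADAADDDAADDBDDDAADAADAADDDAADDBDDDAADAABDDDAADAABDDBDDBBCDAADDDAADAADAADDDAADD ⇒ BDD·DAA·DAA·DAA·D·D·DAA·D·D·DAA·D·D·DAA·DAA·DAA·D·D·DAA·DAA·BDD·DAA·DAA·DAA·D·D·DAA·D·D·DAA·D·D·DAA·DAA·DAA·D·D·DAA·DAA·BDD·DAA·DAA·DAA·D·D·DAA·D·D·BDD·DAA·DAA·DAA·D·D·DAA·D·D·BDD·DAA·DAA·BDD·DAA·DAA·BDD·BDD·BBC·DAA·D·D·DAA·DAA·DAA·D·D·DAA·D·D·BDD·DAA·DAA·DAA·D·D·DAA·D·D·DAA·D·D·DAA·DAA·DAA·D·D·DAA·DAA·BDD·DAA·DAA·DAA·D·D·DAA·D·D·DAA·D·D·DAA·DAA·DAA·D·D·DAA·DAA·BDD·DAA·DAA·DAA·D·D·DAA·D·D·BDD·DAA·DAA·DAA·D·D·DAA·D·D·BDD·DAA·DAA·BDD·DAA·DAA·BDD·BDD·BBC·DAA·D·D·DAA·DAA·DAA·D·D·DAA·D·D·DAA·D·D·DAA·DAA·DAA·D·D·DAA·DAA
    A ↦ D
    B ↦ BDD
    C ↦ BBC
    D ↦ DAA

A->D, B->BDD, C->BBC, D->DAA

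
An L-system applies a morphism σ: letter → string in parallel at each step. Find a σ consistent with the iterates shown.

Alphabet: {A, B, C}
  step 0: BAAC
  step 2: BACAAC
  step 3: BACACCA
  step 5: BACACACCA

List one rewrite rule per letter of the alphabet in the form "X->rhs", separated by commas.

  step 2 ⇒ step 3: BACAAC ⇒ BA·C·A·C·C·A
    A ↦ C
    B ↦ BA
    C ↦ A

A->C, B->BA, C->A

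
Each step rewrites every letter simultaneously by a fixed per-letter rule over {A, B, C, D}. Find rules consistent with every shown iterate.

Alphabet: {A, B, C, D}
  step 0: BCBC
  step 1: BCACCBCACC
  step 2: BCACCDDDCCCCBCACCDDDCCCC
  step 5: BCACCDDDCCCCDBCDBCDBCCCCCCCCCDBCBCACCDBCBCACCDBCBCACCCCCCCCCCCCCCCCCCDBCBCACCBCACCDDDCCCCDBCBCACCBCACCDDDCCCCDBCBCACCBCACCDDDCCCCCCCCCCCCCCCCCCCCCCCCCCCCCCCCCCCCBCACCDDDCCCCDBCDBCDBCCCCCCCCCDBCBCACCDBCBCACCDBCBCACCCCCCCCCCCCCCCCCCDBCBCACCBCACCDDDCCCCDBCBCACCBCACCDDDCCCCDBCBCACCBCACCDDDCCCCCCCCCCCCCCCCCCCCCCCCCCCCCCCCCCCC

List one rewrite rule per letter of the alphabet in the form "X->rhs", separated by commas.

  step 1 ⇒ step 2: BCACCBCACC ⇒ BCA·CC·DDD·CC·CC·BCA·CC·DDD·CC·CC
    A ↦ DDD
    B ↦ BCA
    C ↦ CC
    D ↦ DBC  (constrained at step 2)

A->DDD, B->BCA, C->CC, D->DBC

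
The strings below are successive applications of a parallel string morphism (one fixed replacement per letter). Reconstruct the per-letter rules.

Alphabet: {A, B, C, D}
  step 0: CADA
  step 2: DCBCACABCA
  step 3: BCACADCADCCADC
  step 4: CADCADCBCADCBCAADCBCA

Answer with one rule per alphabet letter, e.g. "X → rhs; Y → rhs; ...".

  step 3 ⇒ step 4: BCACADCADCCADC ⇒ C·A·DC·A·DC·BC·A·DC·BC·A·A·DC·BC·A
    A ↦ DC
    B ↦ C
    C ↦ A
    D ↦ BC

A->DC, B->C, C->A, D->BC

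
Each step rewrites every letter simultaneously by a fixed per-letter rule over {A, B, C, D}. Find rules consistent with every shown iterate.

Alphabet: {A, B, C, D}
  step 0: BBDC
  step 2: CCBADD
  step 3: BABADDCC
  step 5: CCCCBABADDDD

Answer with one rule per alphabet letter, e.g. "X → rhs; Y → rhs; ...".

A->D, B->D, C->BA, D->C

  step 2 ⇒ step 3: CCBADD ⇒ BA·BA·D·D·C·C
    A ↦ D
    B ↦ D
    C ↦ BA
    D ↦ C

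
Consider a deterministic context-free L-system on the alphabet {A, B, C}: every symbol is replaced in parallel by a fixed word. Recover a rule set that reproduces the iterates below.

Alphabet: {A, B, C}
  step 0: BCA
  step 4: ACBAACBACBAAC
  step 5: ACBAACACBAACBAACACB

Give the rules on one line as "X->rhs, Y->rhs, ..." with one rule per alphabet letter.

  step 4 ⇒ step 5: ACBAACBACBAAC ⇒ AC·B·A·AC·AC·B·A·AC·B·A·AC·AC·B
    A ↦ AC
    B ↦ A
    C ↦ B

A->AC, B->A, C->B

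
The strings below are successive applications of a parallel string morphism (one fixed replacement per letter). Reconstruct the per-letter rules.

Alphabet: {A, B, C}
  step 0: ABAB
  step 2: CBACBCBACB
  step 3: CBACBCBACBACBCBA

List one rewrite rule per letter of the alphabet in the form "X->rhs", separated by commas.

  step 2 ⇒ step 3: CBACBCBACB ⇒ CB·A·CB·CB·A·CB·A·CB·CB·A
    A ↦ CB
    B ↦ A
    C ↦ CB

A->CB, B->A, C->CB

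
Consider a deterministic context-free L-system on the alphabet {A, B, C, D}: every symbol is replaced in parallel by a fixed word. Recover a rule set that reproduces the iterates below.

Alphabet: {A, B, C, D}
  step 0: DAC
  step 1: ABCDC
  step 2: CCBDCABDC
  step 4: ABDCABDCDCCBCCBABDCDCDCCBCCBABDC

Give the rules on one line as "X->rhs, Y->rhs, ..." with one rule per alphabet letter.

A->C, B->CB, C->DC, D->AB

  step 1 ⇒ step 2: ABCDC ⇒ C·CB·DC·AB·DC
    A ↦ C
    B ↦ CB
    C ↦ DC
    D ↦ AB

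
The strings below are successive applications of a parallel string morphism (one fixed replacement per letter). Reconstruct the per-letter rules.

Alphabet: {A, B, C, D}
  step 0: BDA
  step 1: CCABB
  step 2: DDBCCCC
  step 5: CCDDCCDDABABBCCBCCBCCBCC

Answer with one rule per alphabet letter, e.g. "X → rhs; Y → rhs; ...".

A->B, B->CC, C->D, D->AB

  step 1 ⇒ step 2: CCABB ⇒ D·D·B·CC·CC
    A ↦ B
    B ↦ CC
    C ↦ D
  step 0 ⇒ step 1: BDA ⇒ CC·AB·B
    D ↦ AB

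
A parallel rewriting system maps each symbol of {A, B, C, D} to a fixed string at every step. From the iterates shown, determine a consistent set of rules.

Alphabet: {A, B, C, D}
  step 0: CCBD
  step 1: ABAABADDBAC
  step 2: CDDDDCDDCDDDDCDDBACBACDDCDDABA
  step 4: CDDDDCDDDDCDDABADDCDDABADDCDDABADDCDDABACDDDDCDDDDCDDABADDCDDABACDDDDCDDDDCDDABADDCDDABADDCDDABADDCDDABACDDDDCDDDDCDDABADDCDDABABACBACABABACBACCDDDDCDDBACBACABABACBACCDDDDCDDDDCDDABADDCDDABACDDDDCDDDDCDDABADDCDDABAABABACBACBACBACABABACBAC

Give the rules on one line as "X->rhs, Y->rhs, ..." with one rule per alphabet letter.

A->CDD, B->DD, C->ABA, D->BAC

  step 1 ⇒ step 2: ABAABADDBAC ⇒ CDD·DD·CDD·CDD·DD·CDD·BAC·BAC·DD·CDD·ABA
    A ↦ CDD
    B ↦ DD
    C ↦ ABA
    D ↦ BAC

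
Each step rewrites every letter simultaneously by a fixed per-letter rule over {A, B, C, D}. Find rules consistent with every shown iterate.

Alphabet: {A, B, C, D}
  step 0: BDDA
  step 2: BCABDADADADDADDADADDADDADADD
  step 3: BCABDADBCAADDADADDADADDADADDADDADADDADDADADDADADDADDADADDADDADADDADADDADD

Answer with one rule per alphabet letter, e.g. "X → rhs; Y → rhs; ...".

  step 2 ⇒ step 3: BCABDADADADDADDADADDADDADADD ⇒ BCA·BD·AD·BCA·ADD·AD·ADD·AD·ADD·AD·ADD·ADD·AD·ADD·ADD·AD·ADD·AD·ADD·ADD·AD·ADD·ADD·AD·ADD·AD·ADD·ADD
    A ↦ AD
    B ↦ BCA
    C ↦ BD
    D ↦ ADD

A->AD, B->BCA, C->BD, D->ADD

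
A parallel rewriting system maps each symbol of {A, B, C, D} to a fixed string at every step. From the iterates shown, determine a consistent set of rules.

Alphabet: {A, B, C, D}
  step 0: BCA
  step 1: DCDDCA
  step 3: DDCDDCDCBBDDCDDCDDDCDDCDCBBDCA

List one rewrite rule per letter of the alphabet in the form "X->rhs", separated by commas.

  step 0 ⇒ step 1: BCA ⇒ DCD·D·CA
    A ↦ CA
    B ↦ DCD
    C ↦ D
    D ↦ CBB  (constrained at step 1)

A->CA, B->DCD, C->D, D->CBB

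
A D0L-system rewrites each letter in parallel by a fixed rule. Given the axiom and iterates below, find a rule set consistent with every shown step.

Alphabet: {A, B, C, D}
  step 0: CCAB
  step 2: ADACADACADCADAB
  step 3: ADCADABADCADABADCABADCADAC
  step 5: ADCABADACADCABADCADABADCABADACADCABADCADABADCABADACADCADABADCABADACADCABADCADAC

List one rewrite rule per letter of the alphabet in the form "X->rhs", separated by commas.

  step 2 ⇒ step 3: ADACADACADCADAB ⇒ AD·C·AD·AB·AD·C·AD·AB·AD·C·AB·AD·C·AD·AC
    A ↦ AD
    B ↦ AC
    C ↦ AB
    D ↦ C

A->AD, B->AC, C->AB, D->C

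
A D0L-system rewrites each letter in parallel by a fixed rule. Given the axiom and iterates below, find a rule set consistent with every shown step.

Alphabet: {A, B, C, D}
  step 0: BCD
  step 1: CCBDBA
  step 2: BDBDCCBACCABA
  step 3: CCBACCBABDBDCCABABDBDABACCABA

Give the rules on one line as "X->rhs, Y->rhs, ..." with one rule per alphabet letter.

  step 2 ⇒ step 3: BDBDCCBACCABA ⇒ CC·BA·CC·BA·BD·BD·CC·ABA·BD·BD·ABA·CC·ABA
    A ↦ ABA
    B ↦ CC
    C ↦ BD
    D ↦ BA

A->ABA, B->CC, C->BD, D->BA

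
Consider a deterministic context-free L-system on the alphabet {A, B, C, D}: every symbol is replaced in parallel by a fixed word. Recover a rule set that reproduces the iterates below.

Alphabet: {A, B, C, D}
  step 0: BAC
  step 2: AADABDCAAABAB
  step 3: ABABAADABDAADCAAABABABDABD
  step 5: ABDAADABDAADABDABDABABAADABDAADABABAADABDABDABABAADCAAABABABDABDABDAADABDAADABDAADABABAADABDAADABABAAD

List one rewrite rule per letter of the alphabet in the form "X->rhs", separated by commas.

A->AB, B->D, C->CAA, D->AAD

  step 2 ⇒ step 3: AADABDCAAABAB ⇒ AB·AB·AAD·AB·D·AAD·CAA·AB·AB·AB·D·AB·D
    A ↦ AB
    B ↦ D
    C ↦ CAA
    D ↦ AAD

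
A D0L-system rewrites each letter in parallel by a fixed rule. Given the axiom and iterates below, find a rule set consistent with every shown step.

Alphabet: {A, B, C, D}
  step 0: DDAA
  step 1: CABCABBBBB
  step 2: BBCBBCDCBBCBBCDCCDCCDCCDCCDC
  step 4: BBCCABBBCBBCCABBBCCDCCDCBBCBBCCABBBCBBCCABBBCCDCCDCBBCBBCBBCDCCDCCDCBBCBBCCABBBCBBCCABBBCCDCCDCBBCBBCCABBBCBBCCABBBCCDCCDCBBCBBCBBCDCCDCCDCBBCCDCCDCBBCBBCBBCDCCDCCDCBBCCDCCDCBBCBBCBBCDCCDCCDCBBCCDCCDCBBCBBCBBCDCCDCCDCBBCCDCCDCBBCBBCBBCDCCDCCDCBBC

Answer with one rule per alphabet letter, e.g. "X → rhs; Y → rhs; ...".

  step 1 ⇒ step 2: CABCABBBBB ⇒ BBC·BB·CDC·BBC·BB·CDC·CDC·CDC·CDC·CDC
    A ↦ BB
    B ↦ CDC
    C ↦ BBC
  step 0 ⇒ step 1: DDAA ⇒ CAB·CAB·BB·BB
    D ↦ CAB

A->BB, B->CDC, C->BBC, D->CAB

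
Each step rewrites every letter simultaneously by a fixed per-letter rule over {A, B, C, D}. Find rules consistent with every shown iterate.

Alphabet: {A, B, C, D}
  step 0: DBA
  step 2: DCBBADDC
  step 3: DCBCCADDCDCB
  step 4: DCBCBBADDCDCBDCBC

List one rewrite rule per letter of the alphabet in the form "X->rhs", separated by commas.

A->AD, B->C, C->B, D->DC

  step 3 ⇒ step 4: DCBCCADDCDCB ⇒ DC·B·C·B·B·AD·DC·DC·B·DC·B·C
    A ↦ AD
    B ↦ C
    C ↦ B
    D ↦ DC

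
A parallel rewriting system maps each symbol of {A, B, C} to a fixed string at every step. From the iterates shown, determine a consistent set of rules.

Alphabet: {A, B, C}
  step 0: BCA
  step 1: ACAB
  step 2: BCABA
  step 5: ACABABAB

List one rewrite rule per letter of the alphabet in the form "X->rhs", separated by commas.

A->B, B->A, C->CA

  step 1 ⇒ step 2: ACAB ⇒ B·CA·B·A
    A ↦ B
    B ↦ A
    C ↦ CA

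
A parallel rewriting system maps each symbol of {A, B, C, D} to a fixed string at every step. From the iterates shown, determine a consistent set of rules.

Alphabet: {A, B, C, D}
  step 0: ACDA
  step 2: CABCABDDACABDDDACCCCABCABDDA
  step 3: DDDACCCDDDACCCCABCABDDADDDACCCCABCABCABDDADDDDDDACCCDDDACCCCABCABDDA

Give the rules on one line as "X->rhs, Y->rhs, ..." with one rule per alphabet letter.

  step 2 ⇒ step 3: CABCABDDACABDDDACCCCABCABDDA ⇒ D·DDA·CCC·D·DDA·CCC·CAB·CAB·DDA·D·DDA·CCC·CAB·CAB·CAB·DDA·D·D·D·D·DDA·CCC·D·DDA·CCC·CAB·CAB·DDA
    A ↦ DDA
    B ↦ CCC
    C ↦ D
    D ↦ CAB

A->DDA, B->CCC, C->D, D->CAB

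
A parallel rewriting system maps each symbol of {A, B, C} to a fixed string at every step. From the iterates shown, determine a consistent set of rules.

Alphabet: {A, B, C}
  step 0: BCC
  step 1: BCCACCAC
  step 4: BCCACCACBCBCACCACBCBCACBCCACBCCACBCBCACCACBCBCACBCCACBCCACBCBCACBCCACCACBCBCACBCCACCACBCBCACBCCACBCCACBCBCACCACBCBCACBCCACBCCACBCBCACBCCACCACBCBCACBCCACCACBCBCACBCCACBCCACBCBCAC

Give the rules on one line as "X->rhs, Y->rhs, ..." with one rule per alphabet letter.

A->BCB, B->BC, C->CAC

  step 0 ⇒ step 1: BCC ⇒ BC·CAC·CAC
    B ↦ BC
    C ↦ CAC
    A ↦ BCB  (constrained at step 1)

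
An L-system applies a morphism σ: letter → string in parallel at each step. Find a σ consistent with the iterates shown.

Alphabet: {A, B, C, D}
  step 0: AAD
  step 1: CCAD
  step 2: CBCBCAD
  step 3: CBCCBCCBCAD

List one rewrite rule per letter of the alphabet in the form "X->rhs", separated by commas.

  step 2 ⇒ step 3: CBCBCAD ⇒ CB·C·CB·C·CB·C·AD
    A ↦ C
    B ↦ C
    C ↦ CB
    D ↦ AD

A->C, B->C, C->CB, D->AD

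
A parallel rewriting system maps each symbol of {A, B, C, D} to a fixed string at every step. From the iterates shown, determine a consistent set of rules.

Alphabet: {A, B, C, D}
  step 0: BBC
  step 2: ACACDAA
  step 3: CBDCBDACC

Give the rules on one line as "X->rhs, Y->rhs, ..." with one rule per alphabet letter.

  step 2 ⇒ step 3: ACACDAA ⇒ C·BD·C·BD·A·C·C
    A ↦ C
    C ↦ BD
    D ↦ A
    B ↦ DA  (constrained at step 0)

A->C, B->DA, C->BD, D->A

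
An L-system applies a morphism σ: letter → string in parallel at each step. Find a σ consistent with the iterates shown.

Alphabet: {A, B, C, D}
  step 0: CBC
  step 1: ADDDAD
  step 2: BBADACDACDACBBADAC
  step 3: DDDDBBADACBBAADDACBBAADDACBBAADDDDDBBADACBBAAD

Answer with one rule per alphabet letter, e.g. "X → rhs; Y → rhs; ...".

  step 2 ⇒ step 3: BBADACDACDACBBADAC ⇒ DD·DD·BBA·DAC·BBA·AD·DAC·BBA·AD·DAC·BBA·AD·DD·DD·BBA·DAC·BBA·AD
    A ↦ BBA
    B ↦ DD
    C ↦ AD
    D ↦ DAC

A->BBA, B->DD, C->AD, D->DAC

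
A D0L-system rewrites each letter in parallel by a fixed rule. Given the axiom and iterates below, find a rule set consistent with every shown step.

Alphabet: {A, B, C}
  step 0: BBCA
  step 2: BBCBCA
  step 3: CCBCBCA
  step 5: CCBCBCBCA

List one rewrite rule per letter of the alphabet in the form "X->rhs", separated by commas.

  step 2 ⇒ step 3: BBCBCA ⇒ C·C·B·C·B·CA
    A ↦ CA
    B ↦ C
    C ↦ B

A->CA, B->C, C->B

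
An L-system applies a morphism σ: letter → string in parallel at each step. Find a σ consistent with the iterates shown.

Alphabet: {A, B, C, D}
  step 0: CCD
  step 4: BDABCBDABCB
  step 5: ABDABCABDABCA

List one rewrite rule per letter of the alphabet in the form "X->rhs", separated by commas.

  step 4 ⇒ step 5: BDABCBDABCB ⇒ A·B·D·A·BC·A·B·D·A·BC·A
    A ↦ D
    B ↦ A
    C ↦ BC
    D ↦ B

A->D, B->A, C->BC, D->B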